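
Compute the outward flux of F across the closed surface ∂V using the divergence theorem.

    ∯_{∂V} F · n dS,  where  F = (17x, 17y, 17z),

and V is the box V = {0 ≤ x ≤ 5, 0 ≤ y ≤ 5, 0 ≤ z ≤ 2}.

By the divergence theorem,

    ∯_{∂V} F · n dS = ∭_V (∇ · F) dV.

Compute the divergence:
    ∇ · F = ∂F_x/∂x + ∂F_y/∂y + ∂F_z/∂z = 17 + 17 + 17 = 51.

V is a rectangular box, so dV = dx dy dz with 0 ≤ x ≤ 5, 0 ≤ y ≤ 5, 0 ≤ z ≤ 2.

Integrate (51) over V as an iterated integral:

    ∭_V (∇·F) dV = ∫_0^{5} ∫_0^{5} ∫_0^{2} (51) dz dy dx.

Inner (z from 0 to 2): 102.
Middle (y from 0 to 5): 510.
Outer (x from 0 to 5): 2550.

Therefore ∯_{∂V} F · n dS = 2550.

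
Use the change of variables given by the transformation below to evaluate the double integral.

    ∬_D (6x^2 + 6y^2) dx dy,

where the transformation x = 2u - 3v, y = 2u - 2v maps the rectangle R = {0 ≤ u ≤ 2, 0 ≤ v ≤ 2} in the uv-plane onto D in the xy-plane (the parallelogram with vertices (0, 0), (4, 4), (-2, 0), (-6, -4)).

Compute the Jacobian determinant of (x, y) with respect to (u, v):

    ∂(x,y)/∂(u,v) = | 2  -3 | = (2)(-2) - (-3)(2) = 2.
                   | 2  -2 |

Its absolute value is |J| = 2 (the area scaling factor).

Substituting x = 2u - 3v, y = 2u - 2v into the integrand,

    6x^2 + 6y^2 → 48u^2 - 120u v + 78v^2,

so the integral becomes

    ∬_R (48u^2 - 120u v + 78v^2) · |J| du dv = ∫_0^2 ∫_0^2 (96u^2 - 240u v + 156v^2) dv du.

Inner (v): 192u^2 - 480u + 416.
Outer (u): 384.

Therefore ∬_D (6x^2 + 6y^2) dx dy = 384.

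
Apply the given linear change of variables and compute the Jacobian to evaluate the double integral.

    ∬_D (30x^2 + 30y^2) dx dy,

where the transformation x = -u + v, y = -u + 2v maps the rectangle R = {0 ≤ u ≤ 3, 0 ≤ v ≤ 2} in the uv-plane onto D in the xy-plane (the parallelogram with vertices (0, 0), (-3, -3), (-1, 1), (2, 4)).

Compute the Jacobian determinant of (x, y) with respect to (u, v):

    ∂(x,y)/∂(u,v) = | -1  1 | = (-1)(2) - (1)(-1) = -1.
                   | -1  2 |

Its absolute value is |J| = 1 (the area scaling factor).

Substituting x = -u + v, y = -u + 2v into the integrand,

    30x^2 + 30y^2 → 60u^2 - 180u v + 150v^2,

so the integral becomes

    ∬_R (60u^2 - 180u v + 150v^2) · |J| du dv = ∫_0^3 ∫_0^2 (60u^2 - 180u v + 150v^2) dv du.

Inner (v): 120u^2 - 360u + 400.
Outer (u): 660.

Therefore ∬_D (30x^2 + 30y^2) dx dy = 660.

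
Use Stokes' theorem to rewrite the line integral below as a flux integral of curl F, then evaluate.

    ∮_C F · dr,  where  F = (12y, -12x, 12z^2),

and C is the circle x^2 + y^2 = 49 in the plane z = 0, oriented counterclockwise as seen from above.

Let S be the flat disk x^2 + y^2 ≤ 49 in the plane z = 0, with upward unit normal n̂ = ẑ. By Stokes' theorem,

    ∮_C F · dr = ∬_S (∇ × F) · n̂ dS = ∬_D (curl F)_z dA,

where D is the disk x^2 + y^2 ≤ 49.

Compute the curl of F = (12y, -12x, 12z^2):
    (∇ × F)_x = ∂F_z/∂y - ∂F_y/∂z = 0,
    (∇ × F)_y = ∂F_x/∂z - ∂F_z/∂x = 0,
    (∇ × F)_z = ∂F_y/∂x - ∂F_x/∂y = -24.

On z = 0, (curl F)_z = -24.

Convert to polar (x = r cos θ, y = r sin θ, dA = r dr dθ); the integrand becomes -24, so

    ∬_D (curl F)_z dA = ∫_0^{2π} ∫_0^{7} (-24) · r dr dθ.

Inner (r from 0 to 7): -588.
Outer (θ from 0 to 2π): -1176π.

Therefore ∮_C F · dr = -1176π.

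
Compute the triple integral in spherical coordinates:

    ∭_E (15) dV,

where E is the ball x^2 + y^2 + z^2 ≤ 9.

In spherical coordinates, x = ρ sin(φ) cos(θ), y = ρ sin(φ) sin(θ), z = ρ cos(φ), and dV = ρ^2 sin(φ) dρ dφ dθ.

The integrand becomes 15, so

    ∭_E (15) dV = ∫_{0}^{2π} ∫_{0}^{π} ∫_{0}^{3} (15) · ρ^2 sin(φ) dρ dφ dθ.

Inner (ρ): 135sin(φ).
Middle (φ): 270.
Outer (θ): 540π.

Therefore the triple integral equals 540π.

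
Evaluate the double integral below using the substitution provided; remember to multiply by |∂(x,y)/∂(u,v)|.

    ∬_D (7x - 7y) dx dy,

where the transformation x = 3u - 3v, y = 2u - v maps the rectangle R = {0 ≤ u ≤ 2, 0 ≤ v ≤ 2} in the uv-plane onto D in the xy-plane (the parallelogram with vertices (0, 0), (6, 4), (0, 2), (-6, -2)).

Compute the Jacobian determinant of (x, y) with respect to (u, v):

    ∂(x,y)/∂(u,v) = | 3  -3 | = (3)(-1) - (-3)(2) = 3.
                   | 2  -1 |

Its absolute value is |J| = 3 (the area scaling factor).

Substituting x = 3u - 3v, y = 2u - v into the integrand,

    7x - 7y → 7u - 14v,

so the integral becomes

    ∬_R (7u - 14v) · |J| du dv = ∫_0^2 ∫_0^2 (21u - 42v) dv du.

Inner (v): 42u - 84.
Outer (u): -84.

Therefore ∬_D (7x - 7y) dx dy = -84.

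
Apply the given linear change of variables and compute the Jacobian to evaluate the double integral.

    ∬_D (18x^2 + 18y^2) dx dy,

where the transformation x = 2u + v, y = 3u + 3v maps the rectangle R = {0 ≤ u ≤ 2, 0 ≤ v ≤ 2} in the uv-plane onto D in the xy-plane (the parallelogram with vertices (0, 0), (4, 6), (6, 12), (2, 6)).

Compute the Jacobian determinant of (x, y) with respect to (u, v):

    ∂(x,y)/∂(u,v) = | 2  1 | = (2)(3) - (1)(3) = 3.
                   | 3  3 |

Its absolute value is |J| = 3 (the area scaling factor).

Substituting x = 2u + v, y = 3u + 3v into the integrand,

    18x^2 + 18y^2 → 234u^2 + 396u v + 180v^2,

so the integral becomes

    ∬_R (234u^2 + 396u v + 180v^2) · |J| du dv = ∫_0^2 ∫_0^2 (702u^2 + 1188u v + 540v^2) dv du.

Inner (v): 1404u^2 + 2376u + 1440.
Outer (u): 11376.

Therefore ∬_D (18x^2 + 18y^2) dx dy = 11376.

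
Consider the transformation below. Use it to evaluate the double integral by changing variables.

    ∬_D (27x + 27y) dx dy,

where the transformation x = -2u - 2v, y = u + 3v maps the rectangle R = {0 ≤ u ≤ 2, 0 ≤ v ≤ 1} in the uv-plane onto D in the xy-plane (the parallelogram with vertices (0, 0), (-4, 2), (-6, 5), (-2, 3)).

Compute the Jacobian determinant of (x, y) with respect to (u, v):

    ∂(x,y)/∂(u,v) = | -2  -2 | = (-2)(3) - (-2)(1) = -4.
                   | 1  3 |

Its absolute value is |J| = 4 (the area scaling factor).

Substituting x = -2u - 2v, y = u + 3v into the integrand,

    27x + 27y → -27u + 27v,

so the integral becomes

    ∬_R (-27u + 27v) · |J| du dv = ∫_0^2 ∫_0^1 (-108u + 108v) dv du.

Inner (v): 54 - 108u.
Outer (u): -108.

Therefore ∬_D (27x + 27y) dx dy = -108.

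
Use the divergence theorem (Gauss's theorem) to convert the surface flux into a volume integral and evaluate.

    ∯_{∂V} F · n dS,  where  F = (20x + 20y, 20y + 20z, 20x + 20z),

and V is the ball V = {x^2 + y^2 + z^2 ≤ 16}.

By the divergence theorem,

    ∯_{∂V} F · n dS = ∭_V (∇ · F) dV.

Compute the divergence:
    ∇ · F = ∂F_x/∂x + ∂F_y/∂y + ∂F_z/∂z = 20 + 20 + 20 = 60.

In spherical coordinates, x = ρ sin(φ) cos(θ), y = ρ sin(φ) sin(θ), z = ρ cos(φ), dV = ρ^2 sin(φ) dρ dφ dθ, with 0 ≤ ρ ≤ 4, 0 ≤ φ ≤ π, 0 ≤ θ ≤ 2π.

The integrand, after substitution and multiplying by the volume element, becomes (60) · ρ^2 sin(φ), so

    ∭_V (∇·F) dV = ∫_0^{2π} ∫_0^{π} ∫_0^{4} (60) · ρ^2 sin(φ) dρ dφ dθ.

Inner (ρ from 0 to 4): 1280sin(φ).
Middle (φ from 0 to π): 2560.
Outer (θ from 0 to 2π): 5120π.

Therefore ∯_{∂V} F · n dS = 5120π.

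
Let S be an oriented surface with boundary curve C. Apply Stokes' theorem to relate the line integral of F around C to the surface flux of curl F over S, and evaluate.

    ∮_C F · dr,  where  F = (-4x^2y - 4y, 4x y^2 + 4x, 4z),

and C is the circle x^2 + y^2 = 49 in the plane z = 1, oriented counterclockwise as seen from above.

Let S be the flat disk x^2 + y^2 ≤ 49 in the plane z = 1, with upward unit normal n̂ = ẑ. By Stokes' theorem,

    ∮_C F · dr = ∬_S (∇ × F) · n̂ dS = ∬_D (curl F)_z dA,

where D is the disk x^2 + y^2 ≤ 49.

Compute the curl of F = (-4x^2y - 4y, 4x y^2 + 4x, 4z):
    (∇ × F)_x = ∂F_z/∂y - ∂F_y/∂z = 0,
    (∇ × F)_y = ∂F_x/∂z - ∂F_z/∂x = 0,
    (∇ × F)_z = ∂F_y/∂x - ∂F_x/∂y = 4x^2 + 4y^2 + 8.

On z = 1, (curl F)_z = 4x^2 + 4y^2 + 8.

Convert to polar (x = r cos θ, y = r sin θ, dA = r dr dθ); the integrand becomes 4r^2 + 8, so

    ∬_D (curl F)_z dA = ∫_0^{2π} ∫_0^{7} (4r^2 + 8) · r dr dθ.

Inner (r from 0 to 7): 2597.
Outer (θ from 0 to 2π): 5194π.

Therefore ∮_C F · dr = 5194π.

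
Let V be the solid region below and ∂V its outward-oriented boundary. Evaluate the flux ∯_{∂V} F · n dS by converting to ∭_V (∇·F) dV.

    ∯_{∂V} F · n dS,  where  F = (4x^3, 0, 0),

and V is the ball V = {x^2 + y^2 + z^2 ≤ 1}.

By the divergence theorem,

    ∯_{∂V} F · n dS = ∭_V (∇ · F) dV.

Compute the divergence:
    ∇ · F = ∂F_x/∂x + ∂F_y/∂y + ∂F_z/∂z = 12x^2 + 0 + 0 = 12x^2.

In spherical coordinates, x = ρ sin(φ) cos(θ), y = ρ sin(φ) sin(θ), z = ρ cos(φ), dV = ρ^2 sin(φ) dρ dφ dθ, with 0 ≤ ρ ≤ 1, 0 ≤ φ ≤ π, 0 ≤ θ ≤ 2π.

The integrand, after substitution and multiplying by the volume element, becomes (12ρ^2sin(φ)^2cos(θ)^2) · ρ^2 sin(φ), so

    ∭_V (∇·F) dV = ∫_0^{2π} ∫_0^{π} ∫_0^{1} (12ρ^2sin(φ)^2cos(θ)^2) · ρ^2 sin(φ) dρ dφ dθ.

Inner (ρ from 0 to 1): 12sin(φ)^3cos(θ)^2/5.
Middle (φ from 0 to π): 16cos(θ)^2/5.
Outer (θ from 0 to 2π): 16π/5.

Therefore ∯_{∂V} F · n dS = 16π/5.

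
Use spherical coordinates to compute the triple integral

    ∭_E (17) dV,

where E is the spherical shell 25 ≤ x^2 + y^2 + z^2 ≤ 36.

In spherical coordinates, x = ρ sin(φ) cos(θ), y = ρ sin(φ) sin(θ), z = ρ cos(φ), and dV = ρ^2 sin(φ) dρ dφ dθ.

The integrand becomes 17, so

    ∭_E (17) dV = ∫_{0}^{2π} ∫_{0}^{π} ∫_{5}^{6} (17) · ρ^2 sin(φ) dρ dφ dθ.

Inner (ρ): 1547sin(φ)/3.
Middle (φ): 3094/3.
Outer (θ): 6188π/3.

Therefore the triple integral equals 6188π/3.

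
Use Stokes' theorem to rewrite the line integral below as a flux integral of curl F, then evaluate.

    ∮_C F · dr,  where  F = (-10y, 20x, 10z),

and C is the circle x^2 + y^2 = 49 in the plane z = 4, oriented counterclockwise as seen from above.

Let S be the flat disk x^2 + y^2 ≤ 49 in the plane z = 4, with upward unit normal n̂ = ẑ. By Stokes' theorem,

    ∮_C F · dr = ∬_S (∇ × F) · n̂ dS = ∬_D (curl F)_z dA,

where D is the disk x^2 + y^2 ≤ 49.

Compute the curl of F = (-10y, 20x, 10z):
    (∇ × F)_x = ∂F_z/∂y - ∂F_y/∂z = 0,
    (∇ × F)_y = ∂F_x/∂z - ∂F_z/∂x = 0,
    (∇ × F)_z = ∂F_y/∂x - ∂F_x/∂y = 30.

On z = 4, (curl F)_z = 30.

Convert to polar (x = r cos θ, y = r sin θ, dA = r dr dθ); the integrand becomes 30, so

    ∬_D (curl F)_z dA = ∫_0^{2π} ∫_0^{7} (30) · r dr dθ.

Inner (r from 0 to 7): 735.
Outer (θ from 0 to 2π): 1470π.

Therefore ∮_C F · dr = 1470π.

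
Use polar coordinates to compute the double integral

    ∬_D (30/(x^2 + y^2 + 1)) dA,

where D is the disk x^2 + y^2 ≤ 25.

The region D is 0 ≤ r ≤ 5, 0 ≤ θ ≤ 2π in polar coordinates, where x = r cos(θ), y = r sin(θ), and dA = r dr dθ.

Under the substitution, the integrand becomes 30/(r^2 + 1), so

    ∬_D (30/(x^2 + y^2 + 1)) dA = ∫_{0}^{2π} ∫_{0}^{5} (30/(r^2 + 1)) · r dr dθ.

Inner integral (in r): ∫_{0}^{5} (30/(r^2 + 1)) · r dr = log(1677259342285725925376).

Outer integral (in θ): ∫_{0}^{2π} (log(1677259342285725925376)) dθ = 30π log(26).

Therefore ∬_D (30/(x^2 + y^2 + 1)) dA = 30π log(26).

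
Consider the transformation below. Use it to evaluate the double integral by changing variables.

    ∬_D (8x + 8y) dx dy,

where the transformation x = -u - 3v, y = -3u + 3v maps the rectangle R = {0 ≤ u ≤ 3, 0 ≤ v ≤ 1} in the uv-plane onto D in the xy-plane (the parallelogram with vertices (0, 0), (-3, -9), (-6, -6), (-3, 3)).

Compute the Jacobian determinant of (x, y) with respect to (u, v):

    ∂(x,y)/∂(u,v) = | -1  -3 | = (-1)(3) - (-3)(-3) = -12.
                   | -3  3 |

Its absolute value is |J| = 12 (the area scaling factor).

Substituting x = -u - 3v, y = -3u + 3v into the integrand,

    8x + 8y → -32u,

so the integral becomes

    ∬_R (-32u) · |J| du dv = ∫_0^3 ∫_0^1 (-384u) dv du.

Inner (v): -384u.
Outer (u): -1728.

Therefore ∬_D (8x + 8y) dx dy = -1728.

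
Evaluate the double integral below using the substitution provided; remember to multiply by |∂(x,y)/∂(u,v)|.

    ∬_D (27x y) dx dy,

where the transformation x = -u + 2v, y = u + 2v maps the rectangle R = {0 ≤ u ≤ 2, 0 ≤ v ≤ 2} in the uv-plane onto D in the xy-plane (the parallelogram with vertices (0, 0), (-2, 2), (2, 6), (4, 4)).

Compute the Jacobian determinant of (x, y) with respect to (u, v):

    ∂(x,y)/∂(u,v) = | -1  2 | = (-1)(2) - (2)(1) = -4.
                   | 1  2 |

Its absolute value is |J| = 4 (the area scaling factor).

Substituting x = -u + 2v, y = u + 2v into the integrand,

    27x y → -27u^2 + 108v^2,

so the integral becomes

    ∬_R (-27u^2 + 108v^2) · |J| du dv = ∫_0^2 ∫_0^2 (-108u^2 + 432v^2) dv du.

Inner (v): 1152 - 216u^2.
Outer (u): 1728.

Therefore ∬_D (27x y) dx dy = 1728.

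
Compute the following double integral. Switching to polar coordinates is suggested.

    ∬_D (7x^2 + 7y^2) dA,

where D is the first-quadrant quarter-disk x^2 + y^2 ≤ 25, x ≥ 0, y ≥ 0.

The region D is 0 ≤ r ≤ 5, 0 ≤ θ ≤ π/2 in polar coordinates, where x = r cos(θ), y = r sin(θ), and dA = r dr dθ.

Under the substitution, the integrand becomes 7r^2, so

    ∬_D (7x^2 + 7y^2) dA = ∫_{0}^{π/2} ∫_{0}^{5} (7r^2) · r dr dθ.

Inner integral (in r): ∫_{0}^{5} (7r^2) · r dr = 4375/4.

Outer integral (in θ): ∫_{0}^{π/2} (4375/4) dθ = 4375π/8.

Therefore ∬_D (7x^2 + 7y^2) dA = 4375π/8.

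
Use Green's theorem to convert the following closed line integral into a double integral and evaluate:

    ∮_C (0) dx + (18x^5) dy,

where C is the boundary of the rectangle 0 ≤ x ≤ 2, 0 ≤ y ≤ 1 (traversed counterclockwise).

Green's theorem converts the closed line integral into a double integral over the enclosed region D:

    ∮_C P dx + Q dy = ∬_D (∂Q/∂x - ∂P/∂y) dA.

Here P = 0, Q = 18x^5, so

    ∂Q/∂x = 90x^4,    ∂P/∂y = 0,
    ∂Q/∂x - ∂P/∂y = 90x^4.

D is the region 0 ≤ x ≤ 2, 0 ≤ y ≤ 1. Evaluating the double integral:

    ∬_D (90x^4) dA = ∫_0^{2} ∫_0^{1} (90x^4) dy dx.

Inner (y from 0 to 1): 90x^4.
Outer (x from 0 to 2): 576.

Therefore ∮_C P dx + Q dy = 576.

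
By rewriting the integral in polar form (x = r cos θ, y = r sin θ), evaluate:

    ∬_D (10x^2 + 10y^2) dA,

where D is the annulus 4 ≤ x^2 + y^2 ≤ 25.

The region D is 2 ≤ r ≤ 5, 0 ≤ θ ≤ 2π in polar coordinates, where x = r cos(θ), y = r sin(θ), and dA = r dr dθ.

Under the substitution, the integrand becomes 10r^2, so

    ∬_D (10x^2 + 10y^2) dA = ∫_{0}^{2π} ∫_{2}^{5} (10r^2) · r dr dθ.

Inner integral (in r): ∫_{2}^{5} (10r^2) · r dr = 3045/2.

Outer integral (in θ): ∫_{0}^{2π} (3045/2) dθ = 3045π.

Therefore ∬_D (10x^2 + 10y^2) dA = 3045π.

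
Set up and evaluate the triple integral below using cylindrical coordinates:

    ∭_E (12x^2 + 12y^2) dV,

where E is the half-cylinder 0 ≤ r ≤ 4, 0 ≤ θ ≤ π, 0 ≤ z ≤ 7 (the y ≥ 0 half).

In cylindrical coordinates, x = r cos(θ), y = r sin(θ), z = z, and dV = r dr dθ dz.

The integrand becomes 12r^2, so

    ∭_E (12x^2 + 12y^2) dV = ∫_{0}^{π} ∫_{0}^{4} ∫_{0}^{7} (12r^2) · r dz dr dθ.

Inner (z): 84r^3.
Middle (r from 0 to 4): 5376.
Outer (θ): 5376π.

Therefore the triple integral equals 5376π.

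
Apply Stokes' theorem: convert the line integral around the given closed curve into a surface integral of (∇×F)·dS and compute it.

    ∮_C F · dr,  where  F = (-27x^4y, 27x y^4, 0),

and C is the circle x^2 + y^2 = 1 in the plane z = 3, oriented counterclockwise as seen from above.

Let S be the flat disk x^2 + y^2 ≤ 1 in the plane z = 3, with upward unit normal n̂ = ẑ. By Stokes' theorem,

    ∮_C F · dr = ∬_S (∇ × F) · n̂ dS = ∬_D (curl F)_z dA,

where D is the disk x^2 + y^2 ≤ 1.

Compute the curl of F = (-27x^4y, 27x y^4, 0):
    (∇ × F)_x = ∂F_z/∂y - ∂F_y/∂z = 0,
    (∇ × F)_y = ∂F_x/∂z - ∂F_z/∂x = 0,
    (∇ × F)_z = ∂F_y/∂x - ∂F_x/∂y = 27x^4 + 27y^4.

On z = 3, (curl F)_z = 27x^4 + 27y^4.

Convert to polar (x = r cos θ, y = r sin θ, dA = r dr dθ); the integrand becomes 27r^4(sin(θ)^4 + cos(θ)^4), so

    ∬_D (curl F)_z dA = ∫_0^{2π} ∫_0^{1} (27r^4(sin(θ)^4 + cos(θ)^4)) · r dr dθ.

Inner (r from 0 to 1): 9sin(θ)^4/2 + 9cos(θ)^4/2.
Outer (θ from 0 to 2π): 27π/4.

Therefore ∮_C F · dr = 27π/4.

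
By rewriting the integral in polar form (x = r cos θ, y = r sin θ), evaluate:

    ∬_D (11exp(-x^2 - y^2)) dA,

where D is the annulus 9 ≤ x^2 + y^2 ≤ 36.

The region D is 3 ≤ r ≤ 6, 0 ≤ θ ≤ 2π in polar coordinates, where x = r cos(θ), y = r sin(θ), and dA = r dr dθ.

Under the substitution, the integrand becomes 11exp(-r^2), so

    ∬_D (11exp(-x^2 - y^2)) dA = ∫_{0}^{2π} ∫_{3}^{6} (11exp(-r^2)) · r dr dθ.

Inner integral (in r): ∫_{3}^{6} (11exp(-r^2)) · r dr = -(11 - 11exp(27))exp(-36)/2.

Outer integral (in θ): ∫_{0}^{2π} (-(11 - 11exp(27))exp(-36)/2) dθ = -11π (1 - exp(27))exp(-36).

Therefore ∬_D (11exp(-x^2 - y^2)) dA = -11π (1 - exp(27))exp(-36).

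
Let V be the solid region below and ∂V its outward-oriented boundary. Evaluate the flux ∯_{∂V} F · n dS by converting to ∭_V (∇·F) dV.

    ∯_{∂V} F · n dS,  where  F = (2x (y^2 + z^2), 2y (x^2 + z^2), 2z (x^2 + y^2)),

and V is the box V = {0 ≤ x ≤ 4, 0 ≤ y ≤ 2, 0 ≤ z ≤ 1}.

By the divergence theorem,

    ∯_{∂V} F · n dS = ∭_V (∇ · F) dV.

Compute the divergence:
    ∇ · F = ∂F_x/∂x + ∂F_y/∂y + ∂F_z/∂z = 2y^2 + 2z^2 + 2x^2 + 2z^2 + 2x^2 + 2y^2 = 4x^2 + 4y^2 + 4z^2.

V is a rectangular box, so dV = dx dy dz with 0 ≤ x ≤ 4, 0 ≤ y ≤ 2, 0 ≤ z ≤ 1.

Integrate (4x^2 + 4y^2 + 4z^2) over V as an iterated integral:

    ∭_V (∇·F) dV = ∫_0^{4} ∫_0^{2} ∫_0^{1} (4x^2 + 4y^2 + 4z^2) dz dy dx.

Inner (z from 0 to 1): 4x^2 + 4y^2 + 4/3.
Middle (y from 0 to 2): 8x^2 + 40/3.
Outer (x from 0 to 4): 224.

Therefore ∯_{∂V} F · n dS = 224.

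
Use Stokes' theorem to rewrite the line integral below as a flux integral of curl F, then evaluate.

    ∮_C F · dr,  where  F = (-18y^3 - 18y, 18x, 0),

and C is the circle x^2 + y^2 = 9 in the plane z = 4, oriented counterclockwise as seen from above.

Let S be the flat disk x^2 + y^2 ≤ 9 in the plane z = 4, with upward unit normal n̂ = ẑ. By Stokes' theorem,

    ∮_C F · dr = ∬_S (∇ × F) · n̂ dS = ∬_D (curl F)_z dA,

where D is the disk x^2 + y^2 ≤ 9.

Compute the curl of F = (-18y^3 - 18y, 18x, 0):
    (∇ × F)_x = ∂F_z/∂y - ∂F_y/∂z = 0,
    (∇ × F)_y = ∂F_x/∂z - ∂F_z/∂x = 0,
    (∇ × F)_z = ∂F_y/∂x - ∂F_x/∂y = 54y^2 + 36.

On z = 4, (curl F)_z = 54y^2 + 36.

Convert to polar (x = r cos θ, y = r sin θ, dA = r dr dθ); the integrand becomes 54r^2sin(θ)^2 + 36, so

    ∬_D (curl F)_z dA = ∫_0^{2π} ∫_0^{3} (54r^2sin(θ)^2 + 36) · r dr dθ.

Inner (r from 0 to 3): 2187sin(θ)^2/2 + 162.
Outer (θ from 0 to 2π): 2835π/2.

Therefore ∮_C F · dr = 2835π/2.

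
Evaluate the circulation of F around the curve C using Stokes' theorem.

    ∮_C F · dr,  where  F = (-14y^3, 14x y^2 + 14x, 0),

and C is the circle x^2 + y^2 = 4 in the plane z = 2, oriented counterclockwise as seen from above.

Let S be the flat disk x^2 + y^2 ≤ 4 in the plane z = 2, with upward unit normal n̂ = ẑ. By Stokes' theorem,

    ∮_C F · dr = ∬_S (∇ × F) · n̂ dS = ∬_D (curl F)_z dA,

where D is the disk x^2 + y^2 ≤ 4.

Compute the curl of F = (-14y^3, 14x y^2 + 14x, 0):
    (∇ × F)_x = ∂F_z/∂y - ∂F_y/∂z = 0,
    (∇ × F)_y = ∂F_x/∂z - ∂F_z/∂x = 0,
    (∇ × F)_z = ∂F_y/∂x - ∂F_x/∂y = 56y^2 + 14.

On z = 2, (curl F)_z = 56y^2 + 14.

Convert to polar (x = r cos θ, y = r sin θ, dA = r dr dθ); the integrand becomes 56r^2sin(θ)^2 + 14, so

    ∬_D (curl F)_z dA = ∫_0^{2π} ∫_0^{2} (56r^2sin(θ)^2 + 14) · r dr dθ.

Inner (r from 0 to 2): 224sin(θ)^2 + 28.
Outer (θ from 0 to 2π): 280π.

Therefore ∮_C F · dr = 280π.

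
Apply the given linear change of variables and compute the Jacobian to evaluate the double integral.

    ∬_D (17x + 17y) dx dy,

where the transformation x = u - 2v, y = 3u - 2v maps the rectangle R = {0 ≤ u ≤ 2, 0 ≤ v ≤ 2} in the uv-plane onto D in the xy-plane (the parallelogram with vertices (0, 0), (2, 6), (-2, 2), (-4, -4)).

Compute the Jacobian determinant of (x, y) with respect to (u, v):

    ∂(x,y)/∂(u,v) = | 1  -2 | = (1)(-2) - (-2)(3) = 4.
                   | 3  -2 |

Its absolute value is |J| = 4 (the area scaling factor).

Substituting x = u - 2v, y = 3u - 2v into the integrand,

    17x + 17y → 68u - 68v,

so the integral becomes

    ∬_R (68u - 68v) · |J| du dv = ∫_0^2 ∫_0^2 (272u - 272v) dv du.

Inner (v): 544u - 544.
Outer (u): 0.

Therefore ∬_D (17x + 17y) dx dy = 0.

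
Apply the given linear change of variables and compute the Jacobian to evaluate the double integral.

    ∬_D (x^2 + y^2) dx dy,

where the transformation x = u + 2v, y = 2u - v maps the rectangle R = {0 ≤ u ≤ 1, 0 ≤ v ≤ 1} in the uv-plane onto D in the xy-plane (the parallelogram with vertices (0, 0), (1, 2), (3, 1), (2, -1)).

Compute the Jacobian determinant of (x, y) with respect to (u, v):

    ∂(x,y)/∂(u,v) = | 1  2 | = (1)(-1) - (2)(2) = -5.
                   | 2  -1 |

Its absolute value is |J| = 5 (the area scaling factor).

Substituting x = u + 2v, y = 2u - v into the integrand,

    x^2 + y^2 → 5u^2 + 5v^2,

so the integral becomes

    ∬_R (5u^2 + 5v^2) · |J| du dv = ∫_0^1 ∫_0^1 (25u^2 + 25v^2) dv du.

Inner (v): 25u^2 + 25/3.
Outer (u): 50/3.

Therefore ∬_D (x^2 + y^2) dx dy = 50/3.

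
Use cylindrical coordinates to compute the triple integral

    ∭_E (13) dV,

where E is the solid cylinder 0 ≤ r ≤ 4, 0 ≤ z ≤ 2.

In cylindrical coordinates, x = r cos(θ), y = r sin(θ), z = z, and dV = r dr dθ dz.

The integrand becomes 13, so

    ∭_E (13) dV = ∫_{0}^{2π} ∫_{0}^{4} ∫_{0}^{2} (13) · r dz dr dθ.

Inner (z): 26r.
Middle (r from 0 to 4): 208.
Outer (θ): 416π.

Therefore the triple integral equals 416π.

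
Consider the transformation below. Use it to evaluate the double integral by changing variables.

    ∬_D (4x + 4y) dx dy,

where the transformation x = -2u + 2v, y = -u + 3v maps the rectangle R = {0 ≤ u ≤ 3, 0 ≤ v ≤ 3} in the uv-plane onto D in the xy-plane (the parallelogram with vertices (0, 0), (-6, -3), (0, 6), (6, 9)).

Compute the Jacobian determinant of (x, y) with respect to (u, v):

    ∂(x,y)/∂(u,v) = | -2  2 | = (-2)(3) - (2)(-1) = -4.
                   | -1  3 |

Its absolute value is |J| = 4 (the area scaling factor).

Substituting x = -2u + 2v, y = -u + 3v into the integrand,

    4x + 4y → -12u + 20v,

so the integral becomes

    ∬_R (-12u + 20v) · |J| du dv = ∫_0^3 ∫_0^3 (-48u + 80v) dv du.

Inner (v): 360 - 144u.
Outer (u): 432.

Therefore ∬_D (4x + 4y) dx dy = 432.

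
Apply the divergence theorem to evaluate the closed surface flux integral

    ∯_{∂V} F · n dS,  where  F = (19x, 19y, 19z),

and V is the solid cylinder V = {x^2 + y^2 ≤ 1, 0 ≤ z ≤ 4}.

By the divergence theorem,

    ∯_{∂V} F · n dS = ∭_V (∇ · F) dV.

Compute the divergence:
    ∇ · F = ∂F_x/∂x + ∂F_y/∂y + ∂F_z/∂z = 19 + 19 + 19 = 57.

In cylindrical coordinates, x = r cos(θ), y = r sin(θ), z = z, dV = r dr dθ dz, with 0 ≤ r ≤ 1, 0 ≤ θ ≤ 2π, 0 ≤ z ≤ 4.

The integrand, after substitution and multiplying by the volume element, becomes (57) · r, so

    ∭_V (∇·F) dV = ∫_0^{2π} ∫_0^{1} ∫_0^{4} (57) · r dz dr dθ.

Inner (z from 0 to 4): 228r.
Middle (r from 0 to 1): 114.
Outer (θ from 0 to 2π): 228π.

Therefore ∯_{∂V} F · n dS = 228π.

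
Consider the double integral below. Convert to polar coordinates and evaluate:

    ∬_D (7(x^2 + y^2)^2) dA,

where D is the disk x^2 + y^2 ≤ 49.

The region D is 0 ≤ r ≤ 7, 0 ≤ θ ≤ 2π in polar coordinates, where x = r cos(θ), y = r sin(θ), and dA = r dr dθ.

Under the substitution, the integrand becomes 7r^4, so

    ∬_D (7(x^2 + y^2)^2) dA = ∫_{0}^{2π} ∫_{0}^{7} (7r^4) · r dr dθ.

Inner integral (in r): ∫_{0}^{7} (7r^4) · r dr = 823543/6.

Outer integral (in θ): ∫_{0}^{2π} (823543/6) dθ = 823543π/3.

Therefore ∬_D (7(x^2 + y^2)^2) dA = 823543π/3.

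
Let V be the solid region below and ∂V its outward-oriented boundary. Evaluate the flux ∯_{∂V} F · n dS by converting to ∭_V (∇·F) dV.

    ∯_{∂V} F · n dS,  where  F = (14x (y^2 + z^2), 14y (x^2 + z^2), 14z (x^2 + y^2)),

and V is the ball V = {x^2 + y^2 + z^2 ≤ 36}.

By the divergence theorem,

    ∯_{∂V} F · n dS = ∭_V (∇ · F) dV.

Compute the divergence:
    ∇ · F = ∂F_x/∂x + ∂F_y/∂y + ∂F_z/∂z = 14y^2 + 14z^2 + 14x^2 + 14z^2 + 14x^2 + 14y^2 = 28x^2 + 28y^2 + 28z^2.

In spherical coordinates, x = ρ sin(φ) cos(θ), y = ρ sin(φ) sin(θ), z = ρ cos(φ), dV = ρ^2 sin(φ) dρ dφ dθ, with 0 ≤ ρ ≤ 6, 0 ≤ φ ≤ π, 0 ≤ θ ≤ 2π.

The integrand, after substitution and multiplying by the volume element, becomes (28ρ^2) · ρ^2 sin(φ), so

    ∭_V (∇·F) dV = ∫_0^{2π} ∫_0^{π} ∫_0^{6} (28ρ^2) · ρ^2 sin(φ) dρ dφ dθ.

Inner (ρ from 0 to 6): 217728sin(φ)/5.
Middle (φ from 0 to π): 435456/5.
Outer (θ from 0 to 2π): 870912π/5.

Therefore ∯_{∂V} F · n dS = 870912π/5.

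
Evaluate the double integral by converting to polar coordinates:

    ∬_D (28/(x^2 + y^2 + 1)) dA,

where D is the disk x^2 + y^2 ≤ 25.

The region D is 0 ≤ r ≤ 5, 0 ≤ θ ≤ 2π in polar coordinates, where x = r cos(θ), y = r sin(θ), and dA = r dr dθ.

Under the substitution, the integrand becomes 28/(r^2 + 1), so

    ∬_D (28/(x^2 + y^2 + 1)) dA = ∫_{0}^{2π} ∫_{0}^{5} (28/(r^2 + 1)) · r dr dθ.

Inner integral (in r): ∫_{0}^{5} (28/(r^2 + 1)) · r dr = log(64509974703297150976).

Outer integral (in θ): ∫_{0}^{2π} (log(64509974703297150976)) dθ = 28π log(26).

Therefore ∬_D (28/(x^2 + y^2 + 1)) dA = 28π log(26).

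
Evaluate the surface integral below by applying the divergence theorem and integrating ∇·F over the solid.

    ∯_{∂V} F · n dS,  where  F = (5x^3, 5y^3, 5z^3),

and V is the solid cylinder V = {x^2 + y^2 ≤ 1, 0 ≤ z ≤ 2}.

By the divergence theorem,

    ∯_{∂V} F · n dS = ∭_V (∇ · F) dV.

Compute the divergence:
    ∇ · F = ∂F_x/∂x + ∂F_y/∂y + ∂F_z/∂z = 15x^2 + 15y^2 + 15z^2.

In cylindrical coordinates, x = r cos(θ), y = r sin(θ), z = z, dV = r dr dθ dz, with 0 ≤ r ≤ 1, 0 ≤ θ ≤ 2π, 0 ≤ z ≤ 2.

The integrand, after substitution and multiplying by the volume element, becomes (15r^2 + 15z^2) · r, so

    ∭_V (∇·F) dV = ∫_0^{2π} ∫_0^{1} ∫_0^{2} (15r^2 + 15z^2) · r dz dr dθ.

Inner (z from 0 to 2): 30r^3 + 40r.
Middle (r from 0 to 1): 55/2.
Outer (θ from 0 to 2π): 55π.

Therefore ∯_{∂V} F · n dS = 55π.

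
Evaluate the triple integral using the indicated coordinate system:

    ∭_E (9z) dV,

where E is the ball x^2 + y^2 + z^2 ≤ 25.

In spherical coordinates, x = ρ sin(φ) cos(θ), y = ρ sin(φ) sin(θ), z = ρ cos(φ), and dV = ρ^2 sin(φ) dρ dφ dθ.

The integrand becomes 9ρ cos(φ), so

    ∭_E (9z) dV = ∫_{0}^{2π} ∫_{0}^{π} ∫_{0}^{5} (9ρ cos(φ)) · ρ^2 sin(φ) dρ dφ dθ.

Inner (ρ): 5625sin(2φ)/8.
Middle (φ): 0.
Outer (θ): 0.

Therefore the triple integral equals 0.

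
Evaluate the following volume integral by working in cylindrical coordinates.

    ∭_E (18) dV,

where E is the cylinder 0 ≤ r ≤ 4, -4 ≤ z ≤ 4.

In cylindrical coordinates, x = r cos(θ), y = r sin(θ), z = z, and dV = r dr dθ dz.

The integrand becomes 18, so

    ∭_E (18) dV = ∫_{0}^{2π} ∫_{0}^{4} ∫_{-4}^{4} (18) · r dz dr dθ.

Inner (z): 144r.
Middle (r from 0 to 4): 1152.
Outer (θ): 2304π.

Therefore the triple integral equals 2304π.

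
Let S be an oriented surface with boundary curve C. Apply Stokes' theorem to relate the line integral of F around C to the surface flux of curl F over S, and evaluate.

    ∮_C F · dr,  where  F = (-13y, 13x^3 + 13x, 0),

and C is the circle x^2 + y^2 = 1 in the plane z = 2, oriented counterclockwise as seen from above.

Let S be the flat disk x^2 + y^2 ≤ 1 in the plane z = 2, with upward unit normal n̂ = ẑ. By Stokes' theorem,

    ∮_C F · dr = ∬_S (∇ × F) · n̂ dS = ∬_D (curl F)_z dA,

where D is the disk x^2 + y^2 ≤ 1.

Compute the curl of F = (-13y, 13x^3 + 13x, 0):
    (∇ × F)_x = ∂F_z/∂y - ∂F_y/∂z = 0,
    (∇ × F)_y = ∂F_x/∂z - ∂F_z/∂x = 0,
    (∇ × F)_z = ∂F_y/∂x - ∂F_x/∂y = 39x^2 + 26.

On z = 2, (curl F)_z = 39x^2 + 26.

Convert to polar (x = r cos θ, y = r sin θ, dA = r dr dθ); the integrand becomes 39r^2cos(θ)^2 + 26, so

    ∬_D (curl F)_z dA = ∫_0^{2π} ∫_0^{1} (39r^2cos(θ)^2 + 26) · r dr dθ.

Inner (r from 0 to 1): 39cos(θ)^2/4 + 13.
Outer (θ from 0 to 2π): 143π/4.

Therefore ∮_C F · dr = 143π/4.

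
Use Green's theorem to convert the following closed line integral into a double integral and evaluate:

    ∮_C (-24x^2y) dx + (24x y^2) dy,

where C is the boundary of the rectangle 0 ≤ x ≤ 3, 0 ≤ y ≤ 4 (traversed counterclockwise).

Green's theorem converts the closed line integral into a double integral over the enclosed region D:

    ∮_C P dx + Q dy = ∬_D (∂Q/∂x - ∂P/∂y) dA.

Here P = -24x^2y, Q = 24x y^2, so

    ∂Q/∂x = 24y^2,    ∂P/∂y = -24x^2,
    ∂Q/∂x - ∂P/∂y = 24x^2 + 24y^2.

D is the region 0 ≤ x ≤ 3, 0 ≤ y ≤ 4. Evaluating the double integral:

    ∬_D (24x^2 + 24y^2) dA = ∫_0^{3} ∫_0^{4} (24x^2 + 24y^2) dy dx.

Inner (y from 0 to 4): 96x^2 + 512.
Outer (x from 0 to 3): 2400.

Therefore ∮_C P dx + Q dy = 2400.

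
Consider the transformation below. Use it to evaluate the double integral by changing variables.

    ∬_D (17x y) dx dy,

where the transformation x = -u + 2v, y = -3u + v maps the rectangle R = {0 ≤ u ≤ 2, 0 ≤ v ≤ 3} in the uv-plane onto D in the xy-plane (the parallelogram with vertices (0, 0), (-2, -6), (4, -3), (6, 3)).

Compute the Jacobian determinant of (x, y) with respect to (u, v):

    ∂(x,y)/∂(u,v) = | -1  2 | = (-1)(1) - (2)(-3) = 5.
                   | -3  1 |

Its absolute value is |J| = 5 (the area scaling factor).

Substituting x = -u + 2v, y = -3u + v into the integrand,

    17x y → 51u^2 - 119u v + 34v^2,

so the integral becomes

    ∬_R (51u^2 - 119u v + 34v^2) · |J| du dv = ∫_0^2 ∫_0^3 (255u^2 - 595u v + 170v^2) dv du.

Inner (v): 765u^2 - 5355u/2 + 1530.
Outer (u): -255.

Therefore ∬_D (17x y) dx dy = -255.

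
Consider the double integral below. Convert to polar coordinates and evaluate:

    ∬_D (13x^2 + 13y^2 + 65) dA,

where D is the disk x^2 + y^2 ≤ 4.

The region D is 0 ≤ r ≤ 2, 0 ≤ θ ≤ 2π in polar coordinates, where x = r cos(θ), y = r sin(θ), and dA = r dr dθ.

Under the substitution, the integrand becomes 13r^2 + 65, so

    ∬_D (13x^2 + 13y^2 + 65) dA = ∫_{0}^{2π} ∫_{0}^{2} (13r^2 + 65) · r dr dθ.

Inner integral (in r): ∫_{0}^{2} (13r^2 + 65) · r dr = 182.

Outer integral (in θ): ∫_{0}^{2π} (182) dθ = 364π.

Therefore ∬_D (13x^2 + 13y^2 + 65) dA = 364π.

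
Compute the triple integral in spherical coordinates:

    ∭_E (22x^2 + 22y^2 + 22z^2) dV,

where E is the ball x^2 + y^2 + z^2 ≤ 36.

In spherical coordinates, x = ρ sin(φ) cos(θ), y = ρ sin(φ) sin(θ), z = ρ cos(φ), and dV = ρ^2 sin(φ) dρ dφ dθ.

The integrand becomes 22ρ^2, so

    ∭_E (22x^2 + 22y^2 + 22z^2) dV = ∫_{0}^{2π} ∫_{0}^{π} ∫_{0}^{6} (22ρ^2) · ρ^2 sin(φ) dρ dφ dθ.

Inner (ρ): 171072sin(φ)/5.
Middle (φ): 342144/5.
Outer (θ): 684288π/5.

Therefore the triple integral equals 684288π/5.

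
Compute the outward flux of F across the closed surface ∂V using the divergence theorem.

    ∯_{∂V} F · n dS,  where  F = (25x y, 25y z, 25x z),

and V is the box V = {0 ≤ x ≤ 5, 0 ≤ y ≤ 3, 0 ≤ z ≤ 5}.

By the divergence theorem,

    ∯_{∂V} F · n dS = ∭_V (∇ · F) dV.

Compute the divergence:
    ∇ · F = ∂F_x/∂x + ∂F_y/∂y + ∂F_z/∂z = 25y + 25z + 25x = 25x + 25y + 25z.

V is a rectangular box, so dV = dx dy dz with 0 ≤ x ≤ 5, 0 ≤ y ≤ 3, 0 ≤ z ≤ 5.

Integrate (25x + 25y + 25z) over V as an iterated integral:

    ∭_V (∇·F) dV = ∫_0^{5} ∫_0^{3} ∫_0^{5} (25x + 25y + 25z) dz dy dx.

Inner (z from 0 to 5): 125x + 125y + 625/2.
Middle (y from 0 to 3): 375x + 1500.
Outer (x from 0 to 5): 24375/2.

Therefore ∯_{∂V} F · n dS = 24375/2.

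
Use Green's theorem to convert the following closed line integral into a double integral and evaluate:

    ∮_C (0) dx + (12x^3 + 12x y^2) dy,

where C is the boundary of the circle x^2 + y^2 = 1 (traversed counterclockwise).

Green's theorem converts the closed line integral into a double integral over the enclosed region D:

    ∮_C P dx + Q dy = ∬_D (∂Q/∂x - ∂P/∂y) dA.

Here P = 0, Q = 12x^3 + 12x y^2, so

    ∂Q/∂x = 36x^2 + 12y^2,    ∂P/∂y = 0,
    ∂Q/∂x - ∂P/∂y = 36x^2 + 12y^2.

D is the region x^2 + y^2 ≤ 1. Evaluating the double integral:

In polar coordinates (x = r cos θ, y = r sin θ, dA = r dr dθ) the integrand becomes 12r^2(cos(2θ) + 2), so

    ∬_D (36x^2 + 12y^2) dA = ∫_0^{2π} ∫_0^{1} (12r^2(cos(2θ) + 2)) · r dr dθ.

Inner (r from 0 to 1): 3cos(2θ) + 6.
Outer (θ from 0 to 2π): 12π.

Therefore ∮_C P dx + Q dy = 12π.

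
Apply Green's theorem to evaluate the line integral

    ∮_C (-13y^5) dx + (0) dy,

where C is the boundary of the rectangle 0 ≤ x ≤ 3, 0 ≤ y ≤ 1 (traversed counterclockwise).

Green's theorem converts the closed line integral into a double integral over the enclosed region D:

    ∮_C P dx + Q dy = ∬_D (∂Q/∂x - ∂P/∂y) dA.

Here P = -13y^5, Q = 0, so

    ∂Q/∂x = 0,    ∂P/∂y = -65y^4,
    ∂Q/∂x - ∂P/∂y = 65y^4.

D is the region 0 ≤ x ≤ 3, 0 ≤ y ≤ 1. Evaluating the double integral:

    ∬_D (65y^4) dA = ∫_0^{3} ∫_0^{1} (65y^4) dy dx.

Inner (y from 0 to 1): 13.
Outer (x from 0 to 3): 39.

Therefore ∮_C P dx + Q dy = 39.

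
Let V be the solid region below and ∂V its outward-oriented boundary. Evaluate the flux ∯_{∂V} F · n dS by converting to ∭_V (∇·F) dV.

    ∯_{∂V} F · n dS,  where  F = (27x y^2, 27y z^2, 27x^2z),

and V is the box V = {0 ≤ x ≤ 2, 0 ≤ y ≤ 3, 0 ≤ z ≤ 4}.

By the divergence theorem,

    ∯_{∂V} F · n dS = ∭_V (∇ · F) dV.

Compute the divergence:
    ∇ · F = ∂F_x/∂x + ∂F_y/∂y + ∂F_z/∂z = 27y^2 + 27z^2 + 27x^2 = 27x^2 + 27y^2 + 27z^2.

V is a rectangular box, so dV = dx dy dz with 0 ≤ x ≤ 2, 0 ≤ y ≤ 3, 0 ≤ z ≤ 4.

Integrate (27x^2 + 27y^2 + 27z^2) over V as an iterated integral:

    ∭_V (∇·F) dV = ∫_0^{2} ∫_0^{3} ∫_0^{4} (27x^2 + 27y^2 + 27z^2) dz dy dx.

Inner (z from 0 to 4): 108x^2 + 108y^2 + 576.
Middle (y from 0 to 3): 324x^2 + 2700.
Outer (x from 0 to 2): 6264.

Therefore ∯_{∂V} F · n dS = 6264.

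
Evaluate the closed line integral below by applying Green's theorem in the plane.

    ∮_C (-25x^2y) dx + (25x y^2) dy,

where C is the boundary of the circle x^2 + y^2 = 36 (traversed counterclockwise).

Green's theorem converts the closed line integral into a double integral over the enclosed region D:

    ∮_C P dx + Q dy = ∬_D (∂Q/∂x - ∂P/∂y) dA.

Here P = -25x^2y, Q = 25x y^2, so

    ∂Q/∂x = 25y^2,    ∂P/∂y = -25x^2,
    ∂Q/∂x - ∂P/∂y = 25x^2 + 25y^2.

D is the region x^2 + y^2 ≤ 36. Evaluating the double integral:

In polar coordinates (x = r cos θ, y = r sin θ, dA = r dr dθ) the integrand becomes 25r^2, so

    ∬_D (25x^2 + 25y^2) dA = ∫_0^{2π} ∫_0^{6} (25r^2) · r dr dθ.

Inner (r from 0 to 6): 8100.
Outer (θ from 0 to 2π): 16200π.

Therefore ∮_C P dx + Q dy = 16200π.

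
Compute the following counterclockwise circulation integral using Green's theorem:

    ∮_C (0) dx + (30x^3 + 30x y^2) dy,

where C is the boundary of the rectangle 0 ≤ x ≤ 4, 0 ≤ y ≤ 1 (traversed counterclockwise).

Green's theorem converts the closed line integral into a double integral over the enclosed region D:

    ∮_C P dx + Q dy = ∬_D (∂Q/∂x - ∂P/∂y) dA.

Here P = 0, Q = 30x^3 + 30x y^2, so

    ∂Q/∂x = 90x^2 + 30y^2,    ∂P/∂y = 0,
    ∂Q/∂x - ∂P/∂y = 90x^2 + 30y^2.

D is the region 0 ≤ x ≤ 4, 0 ≤ y ≤ 1. Evaluating the double integral:

    ∬_D (90x^2 + 30y^2) dA = ∫_0^{4} ∫_0^{1} (90x^2 + 30y^2) dy dx.

Inner (y from 0 to 1): 90x^2 + 10.
Outer (x from 0 to 4): 1960.

Therefore ∮_C P dx + Q dy = 1960.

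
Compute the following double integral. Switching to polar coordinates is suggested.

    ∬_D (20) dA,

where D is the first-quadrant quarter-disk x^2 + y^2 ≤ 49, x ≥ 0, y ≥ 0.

The region D is 0 ≤ r ≤ 7, 0 ≤ θ ≤ π/2 in polar coordinates, where x = r cos(θ), y = r sin(θ), and dA = r dr dθ.

Under the substitution, the integrand becomes 20, so

    ∬_D (20) dA = ∫_{0}^{π/2} ∫_{0}^{7} (20) · r dr dθ.

Inner integral (in r): ∫_{0}^{7} (20) · r dr = 490.

Outer integral (in θ): ∫_{0}^{π/2} (490) dθ = 245π.

Therefore ∬_D (20) dA = 245π.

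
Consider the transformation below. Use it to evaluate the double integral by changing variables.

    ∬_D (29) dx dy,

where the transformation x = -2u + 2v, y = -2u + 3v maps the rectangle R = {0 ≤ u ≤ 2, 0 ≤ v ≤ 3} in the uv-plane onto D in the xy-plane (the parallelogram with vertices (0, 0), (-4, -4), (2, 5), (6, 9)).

Compute the Jacobian determinant of (x, y) with respect to (u, v):

    ∂(x,y)/∂(u,v) = | -2  2 | = (-2)(3) - (2)(-2) = -2.
                   | -2  3 |

Its absolute value is |J| = 2 (the area scaling factor).

Substituting x = -2u + 2v, y = -2u + 3v into the integrand,

    29 → 29,

so the integral becomes

    ∬_R (29) · |J| du dv = ∫_0^2 ∫_0^3 (58) dv du.

Inner (v): 174.
Outer (u): 348.

Therefore ∬_D (29) dx dy = 348.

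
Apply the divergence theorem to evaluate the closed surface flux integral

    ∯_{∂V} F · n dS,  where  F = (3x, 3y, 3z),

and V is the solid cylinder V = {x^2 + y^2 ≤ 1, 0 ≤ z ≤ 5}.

By the divergence theorem,

    ∯_{∂V} F · n dS = ∭_V (∇ · F) dV.

Compute the divergence:
    ∇ · F = ∂F_x/∂x + ∂F_y/∂y + ∂F_z/∂z = 3 + 3 + 3 = 9.

In cylindrical coordinates, x = r cos(θ), y = r sin(θ), z = z, dV = r dr dθ dz, with 0 ≤ r ≤ 1, 0 ≤ θ ≤ 2π, 0 ≤ z ≤ 5.

The integrand, after substitution and multiplying by the volume element, becomes (9) · r, so

    ∭_V (∇·F) dV = ∫_0^{2π} ∫_0^{1} ∫_0^{5} (9) · r dz dr dθ.

Inner (z from 0 to 5): 45r.
Middle (r from 0 to 1): 45/2.
Outer (θ from 0 to 2π): 45π.

Therefore ∯_{∂V} F · n dS = 45π.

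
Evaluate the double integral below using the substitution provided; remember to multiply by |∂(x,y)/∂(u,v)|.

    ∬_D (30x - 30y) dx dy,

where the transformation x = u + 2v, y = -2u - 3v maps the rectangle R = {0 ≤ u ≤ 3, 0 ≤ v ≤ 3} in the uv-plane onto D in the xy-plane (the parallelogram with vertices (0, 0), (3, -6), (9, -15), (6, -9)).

Compute the Jacobian determinant of (x, y) with respect to (u, v):

    ∂(x,y)/∂(u,v) = | 1  2 | = (1)(-3) - (2)(-2) = 1.
                   | -2  -3 |

Its absolute value is |J| = 1 (the area scaling factor).

Substituting x = u + 2v, y = -2u - 3v into the integrand,

    30x - 30y → 90u + 150v,

so the integral becomes

    ∬_R (90u + 150v) · |J| du dv = ∫_0^3 ∫_0^3 (90u + 150v) dv du.

Inner (v): 270u + 675.
Outer (u): 3240.

Therefore ∬_D (30x - 30y) dx dy = 3240.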